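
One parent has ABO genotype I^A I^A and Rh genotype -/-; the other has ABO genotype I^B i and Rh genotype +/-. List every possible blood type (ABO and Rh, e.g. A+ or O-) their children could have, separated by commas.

A+, A-, AB+, AB-

Gametes from I^A I^A × I^B i give offspring ABO genotypes I^A I^B, I^A i, i.e. phenotypes A, AB.
Rh cross -/- × +/- → phenotypes Rh+, Rh-.
Combining independently: A+, A-, AB+, AB-.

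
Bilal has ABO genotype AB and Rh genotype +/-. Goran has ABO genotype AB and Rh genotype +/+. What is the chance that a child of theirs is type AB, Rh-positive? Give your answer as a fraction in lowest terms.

1/2

ABO cross AB × AB → offspring phenotypes: 1/4 A, 1/4 B, 1/2 AB.
Rh cross +/- × +/+ → 1 Rh+.
Independent loci: P(type AB, Rh-positive) = 1/2 × 1 = 1/2.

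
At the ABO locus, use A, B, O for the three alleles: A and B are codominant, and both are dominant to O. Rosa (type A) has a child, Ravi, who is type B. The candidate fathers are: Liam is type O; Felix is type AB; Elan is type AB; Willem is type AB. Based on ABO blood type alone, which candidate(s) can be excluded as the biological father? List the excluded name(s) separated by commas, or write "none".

A candidate is excluded only if no genotype consistent with his phenotype could produce a type B child with a type A mother.
Liam (type O): no genotype consistent with that phenotype can produce a type-B child with a type-A mother.

Liam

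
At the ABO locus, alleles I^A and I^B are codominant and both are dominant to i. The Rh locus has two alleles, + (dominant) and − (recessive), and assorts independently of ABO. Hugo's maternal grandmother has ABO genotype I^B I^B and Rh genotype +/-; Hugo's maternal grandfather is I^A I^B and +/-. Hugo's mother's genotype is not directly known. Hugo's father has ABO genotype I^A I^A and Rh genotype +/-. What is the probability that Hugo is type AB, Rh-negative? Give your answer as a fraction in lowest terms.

Hugo's mother's ABO genotype from I^B I^B × I^A I^B: 1/2 I^A I^B, 1/2 I^B I^B.
Crossing each possibility with the father I^A I^A and summing P(type AB): 1/2·1/2 + 1/2·1 = 3/4.
Similarly for Rh via the mother's Rh distribution: P(Rh-) = 1/4.
Independent loci: 3/4 × 1/4 = 3/16.

3/16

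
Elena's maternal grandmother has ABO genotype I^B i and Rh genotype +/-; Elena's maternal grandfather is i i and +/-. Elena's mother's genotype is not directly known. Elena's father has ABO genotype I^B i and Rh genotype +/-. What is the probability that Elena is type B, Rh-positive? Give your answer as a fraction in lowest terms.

Elena's mother's ABO genotype from I^B i × i i: 1/2 I^B i, 1/2 i i.
Crossing each possibility with the father I^B i and summing P(type B): 1/2·3/4 + 1/2·1/2 = 5/8.
Similarly for Rh via the mother's Rh distribution: P(Rh+) = 3/4.
Independent loci: 5/8 × 3/4 = 15/32.

15/32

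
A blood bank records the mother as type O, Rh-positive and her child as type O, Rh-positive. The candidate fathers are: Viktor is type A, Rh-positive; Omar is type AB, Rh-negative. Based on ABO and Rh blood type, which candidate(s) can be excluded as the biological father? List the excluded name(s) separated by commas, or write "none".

Omar

A candidate is excluded only if no genotype consistent with his phenotype could produce a type O, Rh-positive child with a type O, Rh-positive mother.
Omar (type AB, Rh-): no genotype consistent with that phenotype can produce a type-O Rh+ child with a type-O mother.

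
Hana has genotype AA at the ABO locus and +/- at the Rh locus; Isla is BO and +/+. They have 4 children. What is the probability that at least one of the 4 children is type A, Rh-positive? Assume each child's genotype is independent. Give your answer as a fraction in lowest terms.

15/16

ABO cross AA × BO → 1/2 A, 1/2 AB.
Rh cross +/- × +/+ → 1 Rh+; so P(type A, Rh-positive) = 1/2 × 1 = 1/2 per child.
P(none) = (1/2)^4 = 1/16; P(at least one) = 1 − 1/16 = 15/16.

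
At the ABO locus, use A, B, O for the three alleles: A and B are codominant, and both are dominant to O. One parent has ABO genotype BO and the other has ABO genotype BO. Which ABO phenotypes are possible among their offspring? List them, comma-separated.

O, B

Gametes from BO × BO give offspring ABO genotypes BB, BO, OO, i.e. phenotypes O, B.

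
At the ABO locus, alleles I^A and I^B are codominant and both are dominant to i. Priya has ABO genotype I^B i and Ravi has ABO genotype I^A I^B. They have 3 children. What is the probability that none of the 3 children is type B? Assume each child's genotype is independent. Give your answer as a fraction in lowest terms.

ABO cross I^B i × I^A I^B → 1/4 A, 1/2 B, 1/4 AB.
So P(type B) = 1/2 per child.
P(not type B) = 1/2 for one child; (1/2)^3 = 1/8.

1/8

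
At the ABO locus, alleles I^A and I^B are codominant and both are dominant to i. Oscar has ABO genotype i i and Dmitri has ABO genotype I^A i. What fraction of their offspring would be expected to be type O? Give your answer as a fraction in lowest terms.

ABO cross i i × I^A i → offspring phenotypes: 1/2 O, 1/2 A.
So P(type O) = 1/2.

1/2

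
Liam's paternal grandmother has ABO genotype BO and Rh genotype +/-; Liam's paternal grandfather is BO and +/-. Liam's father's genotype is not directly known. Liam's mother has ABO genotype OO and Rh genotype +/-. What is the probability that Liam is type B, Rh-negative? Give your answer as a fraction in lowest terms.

Liam's father's ABO genotype from BO × BO: 1/4 BB, 1/2 BO, 1/4 OO.
Crossing each possibility with the mother OO and summing P(type B): 1/4·1 + 1/2·1/2 + 1/4·0 = 1/2.
Similarly for Rh via the father's Rh distribution: P(Rh-) = 1/4.
Independent loci: 1/2 × 1/4 = 1/8.

1/8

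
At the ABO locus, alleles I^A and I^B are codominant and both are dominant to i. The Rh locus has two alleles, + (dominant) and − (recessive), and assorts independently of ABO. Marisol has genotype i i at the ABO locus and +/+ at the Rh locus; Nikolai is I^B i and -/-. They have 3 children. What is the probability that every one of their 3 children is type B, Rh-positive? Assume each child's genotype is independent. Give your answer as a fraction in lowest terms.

1/8

ABO cross i i × I^B i → 1/2 O, 1/2 B.
Rh cross +/+ × -/- → 1 Rh+; so P(type B, Rh-positive) = 1/2 × 1 = 1/2 per child.
All 3 independent: (1/2)^3 = 1/8.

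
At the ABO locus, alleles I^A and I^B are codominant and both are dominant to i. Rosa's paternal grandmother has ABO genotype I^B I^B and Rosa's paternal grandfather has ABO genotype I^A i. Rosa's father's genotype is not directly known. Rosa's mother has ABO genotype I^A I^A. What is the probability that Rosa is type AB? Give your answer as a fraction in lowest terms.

1/2

Rosa's father's ABO genotype from I^B I^B × I^A i: 1/2 I^A I^B, 1/2 I^B i.
Crossing each possibility with the mother I^A I^A and summing P(type AB): 1/2·1/2 + 1/2·1/2 = 1/2.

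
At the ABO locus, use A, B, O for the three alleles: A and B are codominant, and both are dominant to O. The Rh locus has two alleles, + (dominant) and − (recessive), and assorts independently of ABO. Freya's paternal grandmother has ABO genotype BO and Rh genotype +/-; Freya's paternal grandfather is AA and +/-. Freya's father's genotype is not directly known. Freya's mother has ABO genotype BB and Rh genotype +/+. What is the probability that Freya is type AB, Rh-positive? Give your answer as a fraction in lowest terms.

Freya's father's ABO genotype from BO × AA: 1/2 AB, 1/2 AO.
Crossing each possibility with the mother BB and summing P(type AB): 1/2·1/2 + 1/2·1/2 = 1/2.
Similarly for Rh via the father's Rh distribution: P(Rh+) = 1.
Independent loci: 1/2 × 1 = 1/2.

1/2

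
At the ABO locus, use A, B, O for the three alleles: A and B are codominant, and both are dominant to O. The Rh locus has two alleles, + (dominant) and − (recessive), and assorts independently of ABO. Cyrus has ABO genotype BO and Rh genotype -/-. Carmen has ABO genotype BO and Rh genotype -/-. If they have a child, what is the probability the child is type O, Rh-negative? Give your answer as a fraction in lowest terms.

ABO cross BO × BO → offspring phenotypes: 1/4 O, 3/4 B.
Rh cross -/- × -/- → 1 Rh-.
Independent loci: P(type O, Rh-negative) = 1/4 × 1 = 1/4.

1/4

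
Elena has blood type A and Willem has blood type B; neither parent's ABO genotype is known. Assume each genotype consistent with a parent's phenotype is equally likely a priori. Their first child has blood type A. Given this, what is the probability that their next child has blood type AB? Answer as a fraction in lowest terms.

Possible genotypes: Elena ∈ {I^A I^A, I^A i}; Willem ∈ {I^B I^B, I^B i}.
Weight each parental genotype pair by prior × P(type-A child):
  I^A I^A × I^B i: posterior weight 2/3; P(next child type AB) = 1/2.
  I^A i × I^B i: posterior weight 1/3; P(next child type AB) = 1/4.
Weighted sum = 5/12.

5/12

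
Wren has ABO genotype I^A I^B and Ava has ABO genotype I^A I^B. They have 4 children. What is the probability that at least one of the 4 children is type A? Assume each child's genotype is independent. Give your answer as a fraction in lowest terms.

ABO cross I^A I^B × I^A I^B → 1/4 A, 1/4 B, 1/2 AB.
So P(type A) = 1/4 per child.
P(none) = (3/4)^4 = 81/256; P(at least one) = 1 − 81/256 = 175/256.

175/256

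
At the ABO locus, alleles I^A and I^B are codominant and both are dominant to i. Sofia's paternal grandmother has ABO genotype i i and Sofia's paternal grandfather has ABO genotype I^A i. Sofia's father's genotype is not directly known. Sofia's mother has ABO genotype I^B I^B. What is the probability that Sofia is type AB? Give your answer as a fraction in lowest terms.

1/4

Sofia's father's ABO genotype from i i × I^A i: 1/2 I^A i, 1/2 i i.
Crossing each possibility with the mother I^B I^B and summing P(type AB): 1/2·1/2 + 1/2·0 = 1/4.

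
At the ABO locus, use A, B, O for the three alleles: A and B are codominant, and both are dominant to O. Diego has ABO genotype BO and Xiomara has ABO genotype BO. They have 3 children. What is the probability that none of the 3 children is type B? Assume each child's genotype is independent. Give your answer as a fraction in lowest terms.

ABO cross BO × BO → 1/4 O, 3/4 B.
So P(type B) = 3/4 per child.
P(not type B) = 1/4 for one child; (1/4)^3 = 1/64.

1/64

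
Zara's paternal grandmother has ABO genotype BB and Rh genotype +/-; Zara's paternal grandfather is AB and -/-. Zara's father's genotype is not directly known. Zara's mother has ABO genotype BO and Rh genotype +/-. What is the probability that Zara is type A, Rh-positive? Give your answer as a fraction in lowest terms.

5/64

Zara's father's ABO genotype from BB × AB: 1/2 AB, 1/2 BB.
Crossing each possibility with the mother BO and summing P(type A): 1/2·1/4 + 1/2·0 = 1/8.
Similarly for Rh via the father's Rh distribution: P(Rh+) = 5/8.
Independent loci: 1/8 × 5/8 = 5/64.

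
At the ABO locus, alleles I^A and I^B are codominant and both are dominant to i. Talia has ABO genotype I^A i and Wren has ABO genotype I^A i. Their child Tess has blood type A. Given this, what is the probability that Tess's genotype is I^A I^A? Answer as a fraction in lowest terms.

1/3

Cross I^A i × I^A i → 1/4 I^A I^A, 1/2 I^A i, 1/4 i i.
Type-A genotypes among offspring: I^A I^A (1/4), I^A i (1/2); total 3/4.
P(I^A I^A | type A) = (1/4) / (3/4) = 1/3.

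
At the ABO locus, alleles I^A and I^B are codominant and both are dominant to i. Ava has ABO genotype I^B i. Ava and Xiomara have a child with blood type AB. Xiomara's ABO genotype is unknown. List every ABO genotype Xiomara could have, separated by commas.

I^A I^A, I^A I^B, I^A i

For each candidate genotype of Xiomara, check whether crossing it with I^B i can produce every observed child phenotype.
  I^A I^A → possible child types {A, AB} ✓
  I^A I^B → possible child types {A, B, AB} ✓
  I^A i → possible child types {O, A, B, AB} ✓
  I^B I^B → possible child types {B} ✗
  I^B i → possible child types {O, B} ✗
  i i → possible child types {O, B} ✗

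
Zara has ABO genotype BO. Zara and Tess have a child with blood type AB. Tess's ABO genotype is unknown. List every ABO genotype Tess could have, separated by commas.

For each candidate genotype of Tess, check whether crossing it with BO can produce every observed child phenotype.
  AA → possible child types {A, AB} ✓
  AB → possible child types {A, B, AB} ✓
  AO → possible child types {O, A, B, AB} ✓
  BB → possible child types {B} ✗
  BO → possible child types {O, B} ✗
  OO → possible child types {O, B} ✗

AA, AB, AO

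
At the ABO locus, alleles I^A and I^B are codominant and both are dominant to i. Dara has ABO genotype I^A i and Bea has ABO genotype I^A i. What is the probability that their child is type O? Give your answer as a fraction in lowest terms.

ABO cross I^A i × I^A i → offspring phenotypes: 1/4 O, 3/4 A.
So P(type O) = 1/4.

1/4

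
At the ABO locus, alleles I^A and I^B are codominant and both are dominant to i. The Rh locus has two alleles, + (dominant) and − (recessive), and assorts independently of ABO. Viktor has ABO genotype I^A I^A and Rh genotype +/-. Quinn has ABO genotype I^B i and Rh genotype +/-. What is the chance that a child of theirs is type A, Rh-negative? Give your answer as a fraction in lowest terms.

ABO cross I^A I^A × I^B i → offspring phenotypes: 1/2 A, 1/2 AB.
Rh cross +/- × +/- → 3/4 Rh+, 1/4 Rh-.
Independent loci: P(type A, Rh-negative) = 1/2 × 1/4 = 1/8.

1/8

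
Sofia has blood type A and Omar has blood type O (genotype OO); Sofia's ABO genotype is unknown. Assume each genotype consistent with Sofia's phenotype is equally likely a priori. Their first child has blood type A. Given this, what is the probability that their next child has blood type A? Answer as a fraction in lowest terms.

Possible genotypes: Sofia ∈ {AA, AO}; Omar ∈ {OO}.
Weight each parental genotype pair by prior × P(type-A child):
  AA × OO: posterior weight 2/3; P(next child type A) = 1.
  AO × OO: posterior weight 1/3; P(next child type A) = 1/2.
Weighted sum = 5/6.

5/6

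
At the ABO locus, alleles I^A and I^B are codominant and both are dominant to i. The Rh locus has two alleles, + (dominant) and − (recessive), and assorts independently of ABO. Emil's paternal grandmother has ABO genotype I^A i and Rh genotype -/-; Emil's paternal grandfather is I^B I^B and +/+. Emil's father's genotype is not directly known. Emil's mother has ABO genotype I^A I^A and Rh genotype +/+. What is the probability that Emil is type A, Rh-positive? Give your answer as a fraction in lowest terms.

Emil's father's ABO genotype from I^A i × I^B I^B: 1/2 I^A I^B, 1/2 I^B i.
Crossing each possibility with the mother I^A I^A and summing P(type A): 1/2·1/2 + 1/2·1/2 = 1/2.
Similarly for Rh via the father's Rh distribution: P(Rh+) = 1.
Independent loci: 1/2 × 1 = 1/2.

1/2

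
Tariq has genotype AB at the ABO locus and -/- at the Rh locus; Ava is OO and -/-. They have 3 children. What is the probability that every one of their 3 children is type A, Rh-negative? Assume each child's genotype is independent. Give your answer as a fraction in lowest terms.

ABO cross AB × OO → 1/2 A, 1/2 B.
Rh cross -/- × -/- → 1 Rh-; so P(type A, Rh-negative) = 1/2 × 1 = 1/2 per child.
All 3 independent: (1/2)^3 = 1/8.

1/8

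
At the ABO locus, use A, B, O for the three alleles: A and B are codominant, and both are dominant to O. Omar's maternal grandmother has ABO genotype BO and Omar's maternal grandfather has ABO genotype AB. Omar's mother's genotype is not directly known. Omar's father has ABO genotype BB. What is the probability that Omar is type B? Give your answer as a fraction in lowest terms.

3/4

Omar's mother's ABO genotype from BO × AB: 1/4 AB, 1/4 AO, 1/4 BB, 1/4 BO.
Crossing each possibility with the father BB and summing P(type B): 1/4·1/2 + 1/4·1/2 + 1/4·1 + 1/4·1 = 3/4.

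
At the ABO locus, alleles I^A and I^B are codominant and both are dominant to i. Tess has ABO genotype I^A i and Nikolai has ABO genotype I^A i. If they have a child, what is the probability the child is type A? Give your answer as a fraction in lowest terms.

ABO cross I^A i × I^A i → offspring phenotypes: 1/4 O, 3/4 A.
So P(type A) = 3/4.

3/4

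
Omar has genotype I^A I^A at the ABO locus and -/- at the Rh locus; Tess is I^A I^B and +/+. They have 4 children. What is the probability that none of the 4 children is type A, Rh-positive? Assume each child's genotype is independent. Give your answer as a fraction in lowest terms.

ABO cross I^A I^A × I^A I^B → 1/2 A, 1/2 AB.
Rh cross -/- × +/+ → 1 Rh+; so P(type A, Rh-positive) = 1/2 × 1 = 1/2 per child.
P(not type A, Rh-positive) = 1/2 for one child; (1/2)^4 = 1/16.

1/16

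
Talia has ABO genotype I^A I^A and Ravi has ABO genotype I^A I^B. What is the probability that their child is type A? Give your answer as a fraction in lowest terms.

1/2

ABO cross I^A I^A × I^A I^B → offspring phenotypes: 1/2 A, 1/2 AB.
So P(type A) = 1/2.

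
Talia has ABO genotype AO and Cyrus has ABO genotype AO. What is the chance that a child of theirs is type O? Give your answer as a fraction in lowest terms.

1/4

ABO cross AO × AO → offspring phenotypes: 1/4 O, 3/4 A.
So P(type O) = 1/4.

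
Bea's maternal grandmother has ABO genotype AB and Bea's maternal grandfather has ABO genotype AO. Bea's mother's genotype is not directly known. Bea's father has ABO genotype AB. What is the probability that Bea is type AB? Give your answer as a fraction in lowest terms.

Bea's mother's ABO genotype from AB × AO: 1/4 AA, 1/4 AB, 1/4 AO, 1/4 BO.
Crossing each possibility with the father AB and summing P(type AB): 1/4·1/2 + 1/4·1/2 + 1/4·1/4 + 1/4·1/4 = 3/8.

3/8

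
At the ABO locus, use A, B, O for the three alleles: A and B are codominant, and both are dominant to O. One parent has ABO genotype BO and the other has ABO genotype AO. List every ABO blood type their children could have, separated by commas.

Gametes from BO × AO give offspring ABO genotypes AB, AO, BO, OO, i.e. phenotypes O, A, B, AB.

O, A, B, AB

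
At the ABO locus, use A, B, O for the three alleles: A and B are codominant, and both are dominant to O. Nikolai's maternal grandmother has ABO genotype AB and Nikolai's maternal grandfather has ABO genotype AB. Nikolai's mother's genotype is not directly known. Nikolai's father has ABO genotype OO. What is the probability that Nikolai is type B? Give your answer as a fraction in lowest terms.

1/2

Nikolai's mother's ABO genotype from AB × AB: 1/4 AA, 1/2 AB, 1/4 BB.
Crossing each possibility with the father OO and summing P(type B): 1/4·0 + 1/2·1/2 + 1/4·1 = 1/2.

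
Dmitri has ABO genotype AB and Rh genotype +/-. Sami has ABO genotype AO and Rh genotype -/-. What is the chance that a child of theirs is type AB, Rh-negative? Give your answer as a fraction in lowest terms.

1/8

ABO cross AB × AO → offspring phenotypes: 1/2 A, 1/4 B, 1/4 AB.
Rh cross +/- × -/- → 1/2 Rh+, 1/2 Rh-.
Independent loci: P(type AB, Rh-negative) = 1/4 × 1/2 = 1/8.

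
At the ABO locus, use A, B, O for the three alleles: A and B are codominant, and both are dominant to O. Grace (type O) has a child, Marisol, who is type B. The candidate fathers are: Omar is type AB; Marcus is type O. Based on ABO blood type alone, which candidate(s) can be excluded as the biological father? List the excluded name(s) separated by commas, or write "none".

Marcus

A candidate is excluded only if no genotype consistent with his phenotype could produce a type B child with a type O mother.
Marcus (type O): no genotype consistent with that phenotype can produce a type-B child with a type-O mother.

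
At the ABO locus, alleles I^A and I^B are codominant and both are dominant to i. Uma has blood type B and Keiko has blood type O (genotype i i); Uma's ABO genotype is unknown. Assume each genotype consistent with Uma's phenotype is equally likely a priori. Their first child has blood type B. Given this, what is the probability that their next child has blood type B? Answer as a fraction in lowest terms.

Possible genotypes: Uma ∈ {I^B I^B, I^B i}; Keiko ∈ {i i}.
Weight each parental genotype pair by prior × P(type-B child):
  I^B I^B × i i: posterior weight 2/3; P(next child type B) = 1.
  I^B i × i i: posterior weight 1/3; P(next child type B) = 1/2.
Weighted sum = 5/6.

5/6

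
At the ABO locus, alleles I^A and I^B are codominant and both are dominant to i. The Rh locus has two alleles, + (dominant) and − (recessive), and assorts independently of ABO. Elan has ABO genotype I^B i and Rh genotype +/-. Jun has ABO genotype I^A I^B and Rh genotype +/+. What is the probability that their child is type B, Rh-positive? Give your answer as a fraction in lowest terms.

1/2

ABO cross I^B i × I^A I^B → offspring phenotypes: 1/4 A, 1/2 B, 1/4 AB.
Rh cross +/- × +/+ → 1 Rh+.
Independent loci: P(type B, Rh-positive) = 1/2 × 1 = 1/2.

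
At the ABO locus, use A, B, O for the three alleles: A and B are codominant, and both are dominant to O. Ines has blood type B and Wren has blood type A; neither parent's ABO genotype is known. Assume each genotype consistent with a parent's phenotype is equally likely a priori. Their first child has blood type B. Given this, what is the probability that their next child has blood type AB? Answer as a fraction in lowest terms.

Possible genotypes: Ines ∈ {BB, BO}; Wren ∈ {AA, AO}.
Weight each parental genotype pair by prior × P(type-B child):
  BB × AO: posterior weight 2/3; P(next child type AB) = 1/2.
  BO × AO: posterior weight 1/3; P(next child type AB) = 1/4.
Weighted sum = 5/12.

5/12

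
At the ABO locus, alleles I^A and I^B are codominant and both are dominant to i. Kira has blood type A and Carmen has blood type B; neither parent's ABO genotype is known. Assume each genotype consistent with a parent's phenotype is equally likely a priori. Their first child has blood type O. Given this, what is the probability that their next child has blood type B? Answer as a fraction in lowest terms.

1/4

Possible genotypes: Kira ∈ {I^A I^A, I^A i}; Carmen ∈ {I^B I^B, I^B i}.
Weight each parental genotype pair by prior × P(type-O child):
  I^A i × I^B i: posterior weight 1; P(next child type B) = 1/4.
Weighted sum = 1/4.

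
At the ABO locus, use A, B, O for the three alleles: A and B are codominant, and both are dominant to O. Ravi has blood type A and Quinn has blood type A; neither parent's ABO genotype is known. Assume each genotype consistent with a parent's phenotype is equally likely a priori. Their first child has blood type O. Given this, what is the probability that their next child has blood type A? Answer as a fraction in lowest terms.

3/4

Possible genotypes: Ravi ∈ {AA, AO}; Quinn ∈ {AA, AO}.
Weight each parental genotype pair by prior × P(type-O child):
  AO × AO: posterior weight 1; P(next child type A) = 3/4.
Weighted sum = 3/4.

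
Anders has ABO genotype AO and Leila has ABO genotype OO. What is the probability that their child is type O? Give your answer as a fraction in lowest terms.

1/2

ABO cross AO × OO → offspring phenotypes: 1/2 O, 1/2 A.
So P(type O) = 1/2.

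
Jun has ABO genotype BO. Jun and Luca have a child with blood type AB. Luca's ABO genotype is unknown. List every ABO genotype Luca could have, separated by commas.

For each candidate genotype of Luca, check whether crossing it with BO can produce every observed child phenotype.
  AA → possible child types {A, AB} ✓
  AB → possible child types {A, B, AB} ✓
  AO → possible child types {O, A, B, AB} ✓
  BB → possible child types {B} ✗
  BO → possible child types {O, B} ✗
  OO → possible child types {O, B} ✗

AA, AB, AO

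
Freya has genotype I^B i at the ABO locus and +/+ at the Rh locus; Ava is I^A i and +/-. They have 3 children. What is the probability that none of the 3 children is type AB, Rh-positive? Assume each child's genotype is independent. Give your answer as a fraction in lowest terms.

ABO cross I^B i × I^A i → 1/4 O, 1/4 A, 1/4 B, 1/4 AB.
Rh cross +/+ × +/- → 1 Rh+; so P(type AB, Rh-positive) = 1/4 × 1 = 1/4 per child.
P(not type AB, Rh-positive) = 3/4 for one child; (3/4)^3 = 27/64.

27/64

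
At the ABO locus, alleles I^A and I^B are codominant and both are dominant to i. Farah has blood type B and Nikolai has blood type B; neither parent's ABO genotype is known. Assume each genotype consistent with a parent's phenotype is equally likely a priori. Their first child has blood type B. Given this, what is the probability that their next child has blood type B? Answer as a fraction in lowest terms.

19/20

Possible genotypes: Farah ∈ {I^B I^B, I^B i}; Nikolai ∈ {I^B I^B, I^B i}.
Weight each parental genotype pair by prior × P(type-B child):
  I^B I^B × I^B I^B: posterior weight 4/15; P(next child type B) = 1.
  I^B I^B × I^B i: posterior weight 4/15; P(next child type B) = 1.
  I^B i × I^B I^B: posterior weight 4/15; P(next child type B) = 1.
  I^B i × I^B i: posterior weight 1/5; P(next child type B) = 3/4.
Weighted sum = 19/20.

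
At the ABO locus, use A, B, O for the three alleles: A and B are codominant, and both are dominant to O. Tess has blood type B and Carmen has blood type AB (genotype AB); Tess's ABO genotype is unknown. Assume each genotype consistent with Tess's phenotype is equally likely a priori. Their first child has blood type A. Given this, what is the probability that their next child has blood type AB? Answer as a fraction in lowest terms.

Possible genotypes: Tess ∈ {BB, BO}; Carmen ∈ {AB}.
Weight each parental genotype pair by prior × P(type-A child):
  BO × AB: posterior weight 1; P(next child type AB) = 1/4.
Weighted sum = 1/4.

1/4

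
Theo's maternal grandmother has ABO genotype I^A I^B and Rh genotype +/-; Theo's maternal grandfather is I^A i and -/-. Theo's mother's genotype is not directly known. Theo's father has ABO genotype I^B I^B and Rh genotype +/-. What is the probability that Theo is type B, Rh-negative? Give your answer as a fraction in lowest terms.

3/16

Theo's mother's ABO genotype from I^A I^B × I^A i: 1/4 I^A I^A, 1/4 I^A I^B, 1/4 I^A i, 1/4 I^B i.
Crossing each possibility with the father I^B I^B and summing P(type B): 1/4·0 + 1/4·1/2 + 1/4·1/2 + 1/4·1 = 1/2.
Similarly for Rh via the mother's Rh distribution: P(Rh-) = 3/8.
Independent loci: 1/2 × 3/8 = 3/16.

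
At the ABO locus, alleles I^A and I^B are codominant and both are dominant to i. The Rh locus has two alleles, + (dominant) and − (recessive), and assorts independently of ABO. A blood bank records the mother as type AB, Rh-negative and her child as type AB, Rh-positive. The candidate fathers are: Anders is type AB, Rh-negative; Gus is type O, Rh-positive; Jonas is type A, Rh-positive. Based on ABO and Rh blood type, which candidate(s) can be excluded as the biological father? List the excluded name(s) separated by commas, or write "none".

A candidate is excluded only if no genotype consistent with his phenotype could produce a type AB, Rh-positive child with a type AB, Rh-negative mother.
Anders (type AB, Rh-): no genotype consistent with that phenotype can produce a type-AB Rh+ child with a type-AB mother.
Gus (type O, Rh+): no genotype consistent with that phenotype can produce a type-AB Rh+ child with a type-AB mother.

Anders, Gus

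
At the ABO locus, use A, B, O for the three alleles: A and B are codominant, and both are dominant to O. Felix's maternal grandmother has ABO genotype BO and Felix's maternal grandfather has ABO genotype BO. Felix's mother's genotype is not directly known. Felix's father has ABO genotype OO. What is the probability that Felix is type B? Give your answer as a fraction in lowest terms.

Felix's mother's ABO genotype from BO × BO: 1/4 BB, 1/2 BO, 1/4 OO.
Crossing each possibility with the father OO and summing P(type B): 1/4·1 + 1/2·1/2 + 1/4·0 = 1/2.

1/2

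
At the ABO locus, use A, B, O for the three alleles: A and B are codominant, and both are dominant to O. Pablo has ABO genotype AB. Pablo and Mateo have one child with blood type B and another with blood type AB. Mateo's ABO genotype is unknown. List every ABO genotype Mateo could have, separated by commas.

For each candidate genotype of Mateo, check whether crossing it with AB can produce every observed child phenotype.
  AA → possible child types {A, AB} ✗
  AB → possible child types {A, B, AB} ✓
  AO → possible child types {A, B, AB} ✓
  BB → possible child types {B, AB} ✓
  BO → possible child types {A, B, AB} ✓
  OO → possible child types {A, B} ✗

AB, AO, BB, BO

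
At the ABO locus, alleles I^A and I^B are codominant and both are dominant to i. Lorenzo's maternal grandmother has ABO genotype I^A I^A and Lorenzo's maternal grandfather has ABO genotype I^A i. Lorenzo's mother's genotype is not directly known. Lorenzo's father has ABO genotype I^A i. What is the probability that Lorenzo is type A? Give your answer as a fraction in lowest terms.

Lorenzo's mother's ABO genotype from I^A I^A × I^A i: 1/2 I^A I^A, 1/2 I^A i.
Crossing each possibility with the father I^A i and summing P(type A): 1/2·1 + 1/2·3/4 = 7/8.

7/8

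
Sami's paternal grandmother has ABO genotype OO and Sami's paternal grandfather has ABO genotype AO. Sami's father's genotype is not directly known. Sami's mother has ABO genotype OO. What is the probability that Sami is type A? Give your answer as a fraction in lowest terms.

Sami's father's ABO genotype from OO × AO: 1/2 AO, 1/2 OO.
Crossing each possibility with the mother OO and summing P(type A): 1/2·1/2 + 1/2·0 = 1/4.

1/4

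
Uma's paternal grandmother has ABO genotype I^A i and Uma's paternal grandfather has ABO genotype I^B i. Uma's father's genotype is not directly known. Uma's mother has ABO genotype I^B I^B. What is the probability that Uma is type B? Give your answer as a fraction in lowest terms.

Uma's father's ABO genotype from I^A i × I^B i: 1/4 I^A I^B, 1/4 I^A i, 1/4 I^B i, 1/4 i i.
Crossing each possibility with the mother I^B I^B and summing P(type B): 1/4·1/2 + 1/4·1/2 + 1/4·1 + 1/4·1 = 3/4.

3/4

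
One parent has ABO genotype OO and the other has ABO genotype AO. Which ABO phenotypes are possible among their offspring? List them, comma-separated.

O, A

Gametes from OO × AO give offspring ABO genotypes AO, OO, i.e. phenotypes O, A.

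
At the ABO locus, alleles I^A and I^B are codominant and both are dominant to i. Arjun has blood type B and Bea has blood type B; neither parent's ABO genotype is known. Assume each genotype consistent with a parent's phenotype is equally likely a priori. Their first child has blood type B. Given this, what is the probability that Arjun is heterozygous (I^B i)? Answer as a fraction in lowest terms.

7/15

Possible genotypes: Arjun ∈ {I^B I^B, I^B i}; Bea ∈ {I^B I^B, I^B i}.
Weight each parental genotype pair by prior × P(type-B child):
  I^B I^B × I^B I^B: posterior weight 4/15.
  I^B I^B × I^B i: posterior weight 4/15.
  I^B i × I^B I^B: posterior weight 4/15.
  I^B i × I^B i: posterior weight 1/5.
Sum the posterior weight over pairs where Arjun is I^B i: 7/15.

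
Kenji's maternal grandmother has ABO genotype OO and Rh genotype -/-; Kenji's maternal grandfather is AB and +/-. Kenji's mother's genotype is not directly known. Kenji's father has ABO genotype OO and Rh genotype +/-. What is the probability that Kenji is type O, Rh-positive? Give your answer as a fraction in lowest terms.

5/16

Kenji's mother's ABO genotype from OO × AB: 1/2 AO, 1/2 BO.
Crossing each possibility with the father OO and summing P(type O): 1/2·1/2 + 1/2·1/2 = 1/2.
Similarly for Rh via the mother's Rh distribution: P(Rh+) = 5/8.
Independent loci: 1/2 × 5/8 = 5/16.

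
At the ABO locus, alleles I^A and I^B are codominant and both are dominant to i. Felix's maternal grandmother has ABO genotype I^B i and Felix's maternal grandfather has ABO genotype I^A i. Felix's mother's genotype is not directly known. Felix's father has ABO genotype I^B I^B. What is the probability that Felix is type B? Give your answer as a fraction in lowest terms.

3/4

Felix's mother's ABO genotype from I^B i × I^A i: 1/4 I^A I^B, 1/4 I^A i, 1/4 I^B i, 1/4 i i.
Crossing each possibility with the father I^B I^B and summing P(type B): 1/4·1/2 + 1/4·1/2 + 1/4·1 + 1/4·1 = 3/4.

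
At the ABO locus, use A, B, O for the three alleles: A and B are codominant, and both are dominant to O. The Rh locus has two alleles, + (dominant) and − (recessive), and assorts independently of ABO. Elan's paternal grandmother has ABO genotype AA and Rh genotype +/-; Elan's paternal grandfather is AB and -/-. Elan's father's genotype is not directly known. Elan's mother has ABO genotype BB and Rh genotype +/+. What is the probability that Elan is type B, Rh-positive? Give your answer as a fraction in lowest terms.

Elan's father's ABO genotype from AA × AB: 1/2 AA, 1/2 AB.
Crossing each possibility with the mother BB and summing P(type B): 1/2·0 + 1/2·1/2 = 1/4.
Similarly for Rh via the father's Rh distribution: P(Rh+) = 1.
Independent loci: 1/4 × 1 = 1/4.

1/4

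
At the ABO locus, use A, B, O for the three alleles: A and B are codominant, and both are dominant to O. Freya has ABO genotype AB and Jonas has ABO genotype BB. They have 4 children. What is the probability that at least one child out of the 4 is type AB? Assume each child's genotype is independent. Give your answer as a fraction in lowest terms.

ABO cross AB × BB → 1/2 B, 1/2 AB.
So P(type AB) = 1/2 per child.
P(none) = (1/2)^4 = 1/16; P(at least one) = 1 − 1/16 = 15/16.

15/16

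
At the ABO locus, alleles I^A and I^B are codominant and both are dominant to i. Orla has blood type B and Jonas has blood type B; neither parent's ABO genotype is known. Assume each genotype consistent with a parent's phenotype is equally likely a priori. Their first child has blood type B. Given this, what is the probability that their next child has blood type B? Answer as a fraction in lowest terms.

Possible genotypes: Orla ∈ {I^B I^B, I^B i}; Jonas ∈ {I^B I^B, I^B i}.
Weight each parental genotype pair by prior × P(type-B child):
  I^B I^B × I^B I^B: posterior weight 4/15; P(next child type B) = 1.
  I^B I^B × I^B i: posterior weight 4/15; P(next child type B) = 1.
  I^B i × I^B I^B: posterior weight 4/15; P(next child type B) = 1.
  I^B i × I^B i: posterior weight 1/5; P(next child type B) = 3/4.
Weighted sum = 19/20.

19/20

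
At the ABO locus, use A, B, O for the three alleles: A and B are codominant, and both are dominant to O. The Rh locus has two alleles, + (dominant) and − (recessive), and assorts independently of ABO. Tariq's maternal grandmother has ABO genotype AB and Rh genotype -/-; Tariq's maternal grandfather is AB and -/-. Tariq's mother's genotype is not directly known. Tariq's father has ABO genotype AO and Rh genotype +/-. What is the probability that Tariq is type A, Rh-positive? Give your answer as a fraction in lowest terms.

1/4

Tariq's mother's ABO genotype from AB × AB: 1/4 AA, 1/2 AB, 1/4 BB.
Crossing each possibility with the father AO and summing P(type A): 1/4·1 + 1/2·1/2 + 1/4·0 = 1/2.
Similarly for Rh via the mother's Rh distribution: P(Rh+) = 1/2.
Independent loci: 1/2 × 1/2 = 1/4.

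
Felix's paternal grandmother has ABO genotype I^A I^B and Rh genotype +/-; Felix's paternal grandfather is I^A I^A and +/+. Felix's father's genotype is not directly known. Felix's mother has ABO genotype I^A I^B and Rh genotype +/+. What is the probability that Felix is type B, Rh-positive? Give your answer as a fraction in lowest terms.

1/8

Felix's father's ABO genotype from I^A I^B × I^A I^A: 1/2 I^A I^A, 1/2 I^A I^B.
Crossing each possibility with the mother I^A I^B and summing P(type B): 1/2·0 + 1/2·1/4 = 1/8.
Similarly for Rh via the father's Rh distribution: P(Rh+) = 1.
Independent loci: 1/8 × 1 = 1/8.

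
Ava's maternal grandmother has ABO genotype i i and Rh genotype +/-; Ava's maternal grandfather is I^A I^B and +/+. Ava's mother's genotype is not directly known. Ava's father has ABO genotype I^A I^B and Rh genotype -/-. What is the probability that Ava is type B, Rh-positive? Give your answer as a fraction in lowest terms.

Ava's mother's ABO genotype from i i × I^A I^B: 1/2 I^A i, 1/2 I^B i.
Crossing each possibility with the father I^A I^B and summing P(type B): 1/2·1/4 + 1/2·1/2 = 3/8.
Similarly for Rh via the mother's Rh distribution: P(Rh+) = 3/4.
Independent loci: 3/8 × 3/4 = 9/32.

9/32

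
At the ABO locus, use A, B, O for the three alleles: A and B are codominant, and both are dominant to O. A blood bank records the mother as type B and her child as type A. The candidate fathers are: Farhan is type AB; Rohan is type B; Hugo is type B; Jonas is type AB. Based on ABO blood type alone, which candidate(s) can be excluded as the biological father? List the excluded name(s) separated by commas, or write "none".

A candidate is excluded only if no genotype consistent with his phenotype could produce a type A child with a type B mother.
Rohan (type B): no genotype consistent with that phenotype can produce a type-A child with a type-B mother.
Hugo (type B): no genotype consistent with that phenotype can produce a type-A child with a type-B mother.

Rohan, Hugo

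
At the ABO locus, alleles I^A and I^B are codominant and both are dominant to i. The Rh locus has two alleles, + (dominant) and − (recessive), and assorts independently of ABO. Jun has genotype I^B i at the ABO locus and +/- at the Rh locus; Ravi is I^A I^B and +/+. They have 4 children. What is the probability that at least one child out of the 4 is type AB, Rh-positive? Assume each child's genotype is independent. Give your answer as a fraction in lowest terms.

175/256

ABO cross I^B i × I^A I^B → 1/4 A, 1/2 B, 1/4 AB.
Rh cross +/- × +/+ → 1 Rh+; so P(type AB, Rh-positive) = 1/4 × 1 = 1/4 per child.
P(none) = (3/4)^4 = 81/256; P(at least one) = 1 − 81/256 = 175/256.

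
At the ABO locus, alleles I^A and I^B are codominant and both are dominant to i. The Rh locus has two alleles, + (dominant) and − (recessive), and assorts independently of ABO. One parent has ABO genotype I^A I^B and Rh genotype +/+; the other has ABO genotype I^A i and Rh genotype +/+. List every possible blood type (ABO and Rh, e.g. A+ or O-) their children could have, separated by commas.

Gametes from I^A I^B × I^A i give offspring ABO genotypes I^A I^A, I^A I^B, I^A i, I^B i, i.e. phenotypes A, B, AB.
Rh cross +/+ × +/+ → phenotypes Rh+.
Combining independently: A+, B+, AB+.

A+, B+, AB+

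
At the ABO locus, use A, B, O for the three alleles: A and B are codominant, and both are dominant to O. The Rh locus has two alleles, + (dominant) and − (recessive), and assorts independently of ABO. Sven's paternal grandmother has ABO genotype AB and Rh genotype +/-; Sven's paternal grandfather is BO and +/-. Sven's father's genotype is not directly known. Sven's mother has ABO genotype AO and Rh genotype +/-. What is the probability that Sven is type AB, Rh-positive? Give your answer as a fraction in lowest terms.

3/16

Sven's father's ABO genotype from AB × BO: 1/4 AB, 1/4 AO, 1/4 BB, 1/4 BO.
Crossing each possibility with the mother AO and summing P(type AB): 1/4·1/4 + 1/4·0 + 1/4·1/2 + 1/4·1/4 = 1/4.
Similarly for Rh via the father's Rh distribution: P(Rh+) = 3/4.
Independent loci: 1/4 × 3/4 = 3/16.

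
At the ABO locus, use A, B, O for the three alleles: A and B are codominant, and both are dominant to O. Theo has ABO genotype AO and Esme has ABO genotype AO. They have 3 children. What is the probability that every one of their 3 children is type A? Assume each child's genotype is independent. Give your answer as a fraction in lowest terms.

ABO cross AO × AO → 1/4 O, 3/4 A.
So P(type A) = 3/4 per child.
All 3 independent: (3/4)^3 = 27/64.

27/64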